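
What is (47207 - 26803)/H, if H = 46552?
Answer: 5101/11638 ≈ 0.43831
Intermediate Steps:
(47207 - 26803)/H = (47207 - 26803)/46552 = 20404*(1/46552) = 5101/11638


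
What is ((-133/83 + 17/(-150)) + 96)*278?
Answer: 163163621/6225 ≈ 26211.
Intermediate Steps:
((-133/83 + 17/(-150)) + 96)*278 = ((-133*1/83 + 17*(-1/150)) + 96)*278 = ((-133/83 - 17/150) + 96)*278 = (-21361/12450 + 96)*278 = (1173839/12450)*278 = 163163621/6225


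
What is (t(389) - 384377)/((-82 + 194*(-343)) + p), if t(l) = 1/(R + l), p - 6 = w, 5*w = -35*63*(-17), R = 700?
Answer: 418586552/64382769 ≈ 6.5015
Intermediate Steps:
w = 7497 (w = (-35*63*(-17))/5 = (-2205*(-17))/5 = (⅕)*37485 = 7497)
p = 7503 (p = 6 + 7497 = 7503)
t(l) = 1/(700 + l)
(t(389) - 384377)/((-82 + 194*(-343)) + p) = (1/(700 + 389) - 384377)/((-82 + 194*(-343)) + 7503) = (1/1089 - 384377)/((-82 - 66542) + 7503) = (1/1089 - 384377)/(-66624 + 7503) = -418586552/1089/(-59121) = -418586552/1089*(-1/59121) = 418586552/64382769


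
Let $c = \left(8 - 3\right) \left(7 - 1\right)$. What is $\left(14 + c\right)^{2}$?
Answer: $1936$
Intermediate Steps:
$c = 30$ ($c = 5 \cdot 6 = 30$)
$\left(14 + c\right)^{2} = \left(14 + 30\right)^{2} = 44^{2} = 1936$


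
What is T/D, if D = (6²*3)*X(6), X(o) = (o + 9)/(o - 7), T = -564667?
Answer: 564667/1620 ≈ 348.56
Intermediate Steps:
X(o) = (9 + o)/(-7 + o)
D = -1620 (D = (6²*3)*((9 + 6)/(-7 + 6)) = (36*3)*(15/(-1)) = 108*(-1*15) = 108*(-15) = -1620)
T/D = -564667/(-1620) = -564667*(-1/1620) = 564667/1620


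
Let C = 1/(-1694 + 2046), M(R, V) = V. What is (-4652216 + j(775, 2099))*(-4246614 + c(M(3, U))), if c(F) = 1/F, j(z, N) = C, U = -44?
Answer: 305983494211241527/15488 ≈ 1.9756e+13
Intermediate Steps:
C = 1/352 ≈ 0.0028409
j(z, N) = 1/352
(-4652216 + j(775, 2099))*(-4246614 + c(M(3, U))) = (-4652216 + 1/352)*(-4246614 + 1/(-44)) = -1637580031*(-4246614 - 1/44)/352 = -1637580031/352*(-186851017/44) = 305983494211241527/15488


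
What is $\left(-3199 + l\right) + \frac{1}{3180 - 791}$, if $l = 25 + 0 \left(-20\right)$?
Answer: $- \frac{7582685}{2389} \approx -3174.0$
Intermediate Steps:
$l = 25$ ($l = 25 + 0 = 25$)
$\left(-3199 + l\right) + \frac{1}{3180 - 791} = \left(-3199 + 25\right) + \frac{1}{3180 - 791} = -3174 + \frac{1}{2389} = - \frac{7582685}{2389}$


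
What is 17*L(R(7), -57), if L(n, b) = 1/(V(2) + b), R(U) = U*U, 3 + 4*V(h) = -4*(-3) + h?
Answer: -68/217 ≈ -0.31336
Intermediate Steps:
V(h) = 9/4 + h/4 (V(h) = -3/4 + (-4*(-3) + h)/4 = -3/4 + (12 + h)/4 = -3/4 + (3 + h/4) = 9/4 + h/4)
R(U) = U**2
L(n, b) = 1/(11/4 + b) (L(n, b) = 1/((9/4 + (1/4)*2) + b) = 1/((9/4 + 1/2) + b) = 1/(11/4 + b))
17*L(R(7), -57) = 17*(4/(11 + 4*(-57))) = 17*(4/(11 - 228)) = 17*(4/(-217)) = 17*(4*(-1/217)) = 17*(-4/217) = -68/217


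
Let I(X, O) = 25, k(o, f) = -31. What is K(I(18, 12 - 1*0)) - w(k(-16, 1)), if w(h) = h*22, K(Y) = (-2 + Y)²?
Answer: 1211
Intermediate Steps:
w(h) = 22*h
K(I(18, 12 - 1*0)) - w(k(-16, 1)) = (-2 + 25)² - 22*(-31) = 23² - 1*(-682) = 529 + 682 = 1211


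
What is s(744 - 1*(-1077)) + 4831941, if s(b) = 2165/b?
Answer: 8798966726/1821 ≈ 4.8319e+6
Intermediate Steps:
s(744 - 1*(-1077)) + 4831941 = 2165/(744 - 1*(-1077)) + 4831941 = 2165/(744 + 1077) + 4831941 = 2165/1821 + 4831941 = 8798966726/1821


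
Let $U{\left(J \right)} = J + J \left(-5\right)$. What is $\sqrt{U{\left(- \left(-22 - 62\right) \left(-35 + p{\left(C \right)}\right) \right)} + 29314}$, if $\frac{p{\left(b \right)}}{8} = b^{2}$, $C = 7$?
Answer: $i \sqrt{90638} \approx 301.06 i$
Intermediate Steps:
$p{\left(b \right)} = 8 b^{2}$
$U{\left(J \right)} = - 4 J$ ($U{\left(J \right)} = J - 5 J = - 4 J$)
$\sqrt{U{\left(- \left(-22 - 62\right) \left(-35 + p{\left(C \right)}\right) \right)} + 29314} = \sqrt{- 4 \left(- \left(-22 - 62\right) \left(-35 + 8 \cdot 7^{2}\right)\right) + 29314} = \sqrt{- 4 \left(- \left(-84\right) \left(-35 + 8 \cdot 49\right)\right) + 29314} = \sqrt{- 4 \left(- \left(-84\right) \left(-35 + 392\right)\right) + 29314} = \sqrt{- 4 \left(- \left(-84\right) 357\right) + 29314} = \sqrt{- 4 \left(\left(-1\right) \left(-29988\right)\right) + 29314} = \sqrt{\left(-4\right) 29988 + 29314} = \sqrt{-119952 + 29314} = \sqrt{-90638} = i \sqrt{90638}$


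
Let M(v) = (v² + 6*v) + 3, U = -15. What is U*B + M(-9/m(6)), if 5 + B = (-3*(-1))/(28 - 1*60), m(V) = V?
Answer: 2325/32 ≈ 72.656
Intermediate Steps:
B = -163/32 (B = -5 + (-3*(-1))/(28 - 1*60) = -5 + 3/(28 - 60) = -5 + 3/(-32) = -5 + 3*(-1/32) = -5 - 3/32 = -163/32 ≈ -5.0938)
M(v) = 3 + v² + 6*v
U*B + M(-9/m(6)) = -15*(-163/32) + (3 + (-9/6)² + 6*(-9/6)) = 2445/32 + (3 + (-9*⅙)² + 6*(-9*⅙)) = 2445/32 + (3 + (-3/2)² + 6*(-3/2)) = 2445/32 + (3 + 9/4 - 9) = 2445/32 - 15/4 = 2325/32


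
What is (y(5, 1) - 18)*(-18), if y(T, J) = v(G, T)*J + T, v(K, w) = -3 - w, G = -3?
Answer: 378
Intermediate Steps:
y(T, J) = T + J*(-3 - T) (y(T, J) = (-3 - T)*J + T = J*(-3 - T) + T = T + J*(-3 - T))
(y(5, 1) - 18)*(-18) = ((5 - 1*1*(3 + 5)) - 18)*(-18) = ((5 - 1*1*8) - 18)*(-18) = ((5 - 8) - 18)*(-18) = (-3 - 18)*(-18) = -21*(-18) = 378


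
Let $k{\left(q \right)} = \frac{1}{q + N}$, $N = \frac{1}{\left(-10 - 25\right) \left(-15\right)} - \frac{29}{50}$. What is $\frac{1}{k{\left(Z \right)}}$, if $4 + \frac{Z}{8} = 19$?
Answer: $\frac{125393}{1050} \approx 119.42$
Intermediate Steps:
$N = - \frac{607}{1050}$ ($N = \frac{1}{-35} \left(- \frac{1}{15}\right) - \frac{29}{50} = \left(- \frac{1}{35}\right) \left(- \frac{1}{15}\right) - \frac{29}{50} = \frac{1}{525} - \frac{29}{50} = - \frac{607}{1050} \approx -0.5781$)
$Z = 120$ ($Z = -32 + 8 \cdot 19 = -32 + 152 = 120$)
$k{\left(q \right)} = \frac{1}{- \frac{607}{1050} + q}$ ($k{\left(q \right)} = \frac{1}{q - \frac{607}{1050}} = \frac{1}{- \frac{607}{1050} + q}$)
$\frac{1}{k{\left(Z \right)}} = \frac{1}{1050 \frac{1}{-607 + 1050 \cdot 120}} = \frac{1}{1050 \frac{1}{-607 + 126000}} = \frac{1}{1050 \cdot \frac{1}{125393}} = \frac{1}{\frac{1050}{125393}} = \frac{125393}{1050}$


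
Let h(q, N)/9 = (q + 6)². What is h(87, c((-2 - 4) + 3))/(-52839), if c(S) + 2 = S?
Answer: -2883/1957 ≈ -1.4732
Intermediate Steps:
c(S) = -2 + S
h(q, N) = 9*(6 + q)² (h(q, N) = 9*(q + 6)² = 9*(6 + q)²)
h(87, c((-2 - 4) + 3))/(-52839) = (9*(6 + 87)²)/(-52839) = (9*93²)*(-1/52839) = (9*8649)*(-1/52839) = 77841*(-1/52839) = -2883/1957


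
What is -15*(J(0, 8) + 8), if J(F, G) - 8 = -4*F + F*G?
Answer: -240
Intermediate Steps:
J(F, G) = 8 - 4*F + F*G (J(F, G) = 8 + (-4*F + F*G) = 8 - 4*F + F*G)
-15*(J(0, 8) + 8) = -15*((8 - 4*0 + 0*8) + 8) = -15*((8 + 0 + 0) + 8) = -15*(8 + 8) = -15*16 = -240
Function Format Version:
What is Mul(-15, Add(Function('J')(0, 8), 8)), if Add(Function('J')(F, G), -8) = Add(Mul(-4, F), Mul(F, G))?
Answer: -240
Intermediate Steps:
Function('J')(F, G) = Add(8, Mul(-4, F), Mul(F, G)) (Function('J')(F, G) = Add(8, Add(Mul(-4, F), Mul(F, G))) = Add(8, Mul(-4, F), Mul(F, G)))
Mul(-15, Add(Function('J')(0, 8), 8)) = Mul(-15, Add(Add(8, Mul(-4, 0), Mul(0, 8)), 8)) = Mul(-15, Add(Add(8, 0, 0), 8)) = Mul(-15, Add(8, 8)) = Mul(-15, 16) = -240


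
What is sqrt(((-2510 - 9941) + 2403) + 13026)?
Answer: sqrt(2978) ≈ 54.571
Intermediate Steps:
sqrt(((-2510 - 9941) + 2403) + 13026) = sqrt((-12451 + 2403) + 13026) = sqrt(-10048 + 13026) = sqrt(2978)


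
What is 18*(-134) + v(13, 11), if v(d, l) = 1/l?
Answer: -26531/11 ≈ -2411.9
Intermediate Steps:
18*(-134) + v(13, 11) = 18*(-134) + 1/11 = -2412 + 1/11 = -26531/11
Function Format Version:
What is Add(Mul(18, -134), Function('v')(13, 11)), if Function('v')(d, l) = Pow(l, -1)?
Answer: Rational(-26531, 11) ≈ -2411.9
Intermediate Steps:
Add(Mul(18, -134), Function('v')(13, 11)) = Add(Mul(18, -134), Pow(11, -1)) = Add(-2412, Rational(1, 11)) = Rational(-26531, 11)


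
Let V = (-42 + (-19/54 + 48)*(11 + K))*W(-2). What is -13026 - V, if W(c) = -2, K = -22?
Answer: -382273/27 ≈ -14158.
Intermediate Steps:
V = 30571/27 (V = (-42 + (-19/54 + 48)*(11 - 22))*(-2) = (-42 + (-19*1/54 + 48)*(-11))*(-2) = (-42 + (-19/54 + 48)*(-11))*(-2) = (-42 + (2573/54)*(-11))*(-2) = (-42 - 28303/54)*(-2) = -30571/54*(-2) = 30571/27 ≈ 1132.3)
-13026 - V = -13026 - 1*30571/27 = -13026 - 30571/27 = -382273/27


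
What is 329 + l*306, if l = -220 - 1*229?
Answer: -137065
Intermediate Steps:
l = -449 (l = -220 - 229 = -449)
329 + l*306 = 329 - 449*306 = 329 - 137394 = -137065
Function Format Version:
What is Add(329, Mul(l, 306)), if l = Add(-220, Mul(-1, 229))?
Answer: -137065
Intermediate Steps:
l = -449 (l = Add(-220, -229) = -449)
Add(329, Mul(l, 306)) = Add(329, Mul(-449, 306)) = Add(329, -137394) = -137065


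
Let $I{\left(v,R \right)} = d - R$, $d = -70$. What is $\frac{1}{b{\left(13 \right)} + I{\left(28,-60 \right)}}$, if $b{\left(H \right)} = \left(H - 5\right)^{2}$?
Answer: $\frac{1}{54} \approx 0.018519$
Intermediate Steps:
$b{\left(H \right)} = \left(-5 + H\right)^{2}$
$I{\left(v,R \right)} = -70 - R$
$\frac{1}{b{\left(13 \right)} + I{\left(28,-60 \right)}} = \frac{1}{\left(-5 + 13\right)^{2} - 10} = \frac{1}{8^{2} + \left(-70 + 60\right)} = \frac{1}{64 - 10} = \frac{1}{54}$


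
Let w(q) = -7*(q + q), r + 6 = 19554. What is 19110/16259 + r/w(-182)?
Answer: 91630803/10356983 ≈ 8.8472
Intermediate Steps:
r = 19548 (r = -6 + 19554 = 19548)
w(q) = -14*q
19110/16259 + r/w(-182) = 19110/16259 + 19548/((-14*(-182))) = 19110*(1/16259) + 19548/2548 = 19110/16259 + 19548*(1/2548) = 19110/16259 + 4887/637 = 91630803/10356983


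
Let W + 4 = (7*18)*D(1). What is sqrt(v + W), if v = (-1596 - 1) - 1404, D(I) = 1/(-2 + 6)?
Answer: I*sqrt(11894)/2 ≈ 54.53*I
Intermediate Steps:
D(I) = 1/4
W = 55/2 (W = -4 + (7*18)*(1/4) = -4 + 126*(1/4) = -4 + 63/2 = 55/2 ≈ 27.500)
v = -3001 (v = -1597 - 1404 = -3001)
sqrt(v + W) = sqrt(-3001 + 55/2) = sqrt(-5947/2) = I*sqrt(11894)/2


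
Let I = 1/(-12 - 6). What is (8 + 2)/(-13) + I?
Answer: -193/234 ≈ -0.82479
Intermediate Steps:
I = -1/18 (I = 1/(-18) = -1/18 ≈ -0.055556)
(8 + 2)/(-13) + I = (8 + 2)/(-13) - 1/18 = 10*(-1/13) - 1/18 = -10/13 - 1/18 = -193/234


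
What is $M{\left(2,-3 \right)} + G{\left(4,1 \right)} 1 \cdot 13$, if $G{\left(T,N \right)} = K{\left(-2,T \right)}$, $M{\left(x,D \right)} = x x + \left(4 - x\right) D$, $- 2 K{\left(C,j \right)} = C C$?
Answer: $-28$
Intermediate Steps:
$K{\left(C,j \right)} = - \frac{C^{2}}{2}$ ($K{\left(C,j \right)} = - \frac{C C}{2} = - \frac{C^{2}}{2}$)
$M{\left(x,D \right)} = x^{2} + D \left(4 - x\right)$
$G{\left(T,N \right)} = -2$ ($G{\left(T,N \right)} = - \frac{\left(-2\right)^{2}}{2} = \left(- \frac{1}{2}\right) 4 = -2$)
$M{\left(2,-3 \right)} + G{\left(4,1 \right)} 1 \cdot 13 = \left(2^{2} + 4 \left(-3\right) - \left(-3\right) 2\right) + \left(-2\right) 1 \cdot 13 = \left(4 - 12 + 6\right) - 26 = -2 - 26 = -28$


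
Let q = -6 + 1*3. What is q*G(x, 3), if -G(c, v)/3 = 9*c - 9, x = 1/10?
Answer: -729/10 ≈ -72.900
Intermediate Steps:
x = ⅒ ≈ 0.10000
G(c, v) = 27 - 27*c (G(c, v) = -3*(9*c - 9) = -3*(-9 + 9*c) = 27 - 27*c)
q = -3 (q = -6 + 3 = -3)
q*G(x, 3) = -3*(27 - 27*⅒) = -3*(27 - 27/10) = -3*243/10 = -729/10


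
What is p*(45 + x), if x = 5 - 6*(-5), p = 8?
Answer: 640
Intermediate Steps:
x = 35 (x = 5 + 30 = 35)
p*(45 + x) = 8*(45 + 35) = 8*80 = 640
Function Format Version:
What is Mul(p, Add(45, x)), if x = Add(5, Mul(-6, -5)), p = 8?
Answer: 640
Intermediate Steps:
x = 35 (x = Add(5, 30) = 35)
Mul(p, Add(45, x)) = Mul(8, Add(45, 35)) = Mul(8, 80) = 640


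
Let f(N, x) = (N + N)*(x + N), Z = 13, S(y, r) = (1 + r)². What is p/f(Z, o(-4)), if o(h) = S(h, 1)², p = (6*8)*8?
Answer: 192/377 ≈ 0.50928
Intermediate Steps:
p = 384 (p = 48*8 = 384)
o(h) = 16 (o(h) = ((1 + 1)²)² = (2²)² = 4² = 16)
f(N, x) = 2*N*(N + x) (f(N, x) = (2*N)*(N + x) = 2*N*(N + x))
p/f(Z, o(-4)) = 384/((2*13*(13 + 16))) = 384/((2*13*29)) = 384/754 = 384*(1/754) = 192/377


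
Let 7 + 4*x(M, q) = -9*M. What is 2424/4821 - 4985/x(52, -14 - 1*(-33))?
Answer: 6485476/152665 ≈ 42.482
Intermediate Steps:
x(M, q) = -7/4 - 9*M/4 (x(M, q) = -7/4 + (-9*M)/4 = -7/4 - 9*M/4)
2424/4821 - 4985/x(52, -14 - 1*(-33)) = 2424/4821 - 4985/(-7/4 - 9/4*52) = 2424*(1/4821) - 4985/(-7/4 - 117) = 808/1607 - 4985/(-475/4) = 808/1607 - 4985*(-4/475) = 808/1607 + 3988/95 = 6485476/152665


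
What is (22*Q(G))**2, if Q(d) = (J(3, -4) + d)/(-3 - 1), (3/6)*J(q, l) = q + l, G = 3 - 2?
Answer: 121/4 ≈ 30.250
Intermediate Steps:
G = 1
J(q, l) = 2*l + 2*q (J(q, l) = 2*(q + l) = 2*(l + q) = 2*l + 2*q)
Q(d) = 1/2 - d/4 (Q(d) = ((2*(-4) + 2*3) + d)/(-3 - 1) = ((-8 + 6) + d)/(-4) = (-2 + d)*(-1/4) = 1/2 - d/4)
(22*Q(G))**2 = (22*(1/2 - 1/4*1))**2 = (22*(1/2 - 1/4))**2 = (22*(1/4))**2 = (11/2)**2 = 121/4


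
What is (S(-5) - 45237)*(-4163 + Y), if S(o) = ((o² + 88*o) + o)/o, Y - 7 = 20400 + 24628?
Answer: -1845493416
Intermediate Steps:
Y = 45035 (Y = 7 + (20400 + 24628) = 7 + 45028 = 45035)
S(o) = (o² + 89*o)/o
(S(-5) - 45237)*(-4163 + Y) = ((89 - 5) - 45237)*(-4163 + 45035) = (84 - 45237)*40872 = -45153*40872 = -1845493416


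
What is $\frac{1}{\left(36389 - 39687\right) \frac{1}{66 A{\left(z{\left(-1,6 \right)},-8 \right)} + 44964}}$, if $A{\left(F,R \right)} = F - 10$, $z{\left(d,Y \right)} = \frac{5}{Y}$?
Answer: $- \frac{44359}{3298} \approx -13.45$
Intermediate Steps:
$A{\left(F,R \right)} = -10 + F$
$\frac{1}{\left(36389 - 39687\right) \frac{1}{66 A{\left(z{\left(-1,6 \right)},-8 \right)} + 44964}} = \frac{1}{\left(36389 - 39687\right) \frac{1}{66 \left(-10 + \frac{5}{6}\right) + 44964}} = \frac{1}{\left(-3298\right) \frac{1}{66 \left(-10 + 5 \cdot \frac{1}{6}\right) + 44964}} = \frac{1}{\left(-3298\right) \frac{1}{66 \left(-10 + \frac{5}{6}\right) + 44964}} = \frac{1}{\left(-3298\right) \frac{1}{66 \left(- \frac{55}{6}\right) + 44964}} = \frac{1}{\left(-3298\right) \frac{1}{-605 + 44964}} = \frac{1}{\left(-3298\right) \frac{1}{44359}} = \frac{1}{- \frac{3298}{44359}} = - \frac{44359}{3298}$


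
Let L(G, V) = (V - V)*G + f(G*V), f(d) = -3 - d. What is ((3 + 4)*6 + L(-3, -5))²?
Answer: 576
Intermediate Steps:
L(G, V) = -3 - G*V (L(G, V) = (V - V)*G + (-3 - G*V) = 0*G + (-3 - G*V) = 0 + (-3 - G*V) = -3 - G*V)
((3 + 4)*6 + L(-3, -5))² = ((3 + 4)*6 + (-3 - 1*(-3)*(-5)))² = (7*6 + (-3 - 15))² = (42 - 18)² = 24² = 576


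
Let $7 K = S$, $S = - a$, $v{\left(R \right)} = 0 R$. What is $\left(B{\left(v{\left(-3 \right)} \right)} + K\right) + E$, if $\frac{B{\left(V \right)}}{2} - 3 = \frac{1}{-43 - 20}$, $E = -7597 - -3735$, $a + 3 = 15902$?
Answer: $- \frac{386021}{63} \approx -6127.3$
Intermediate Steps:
$a = 15899$ ($a = -3 + 15902 = 15899$)
$E = -3862$ ($E = -7597 + 3735 = -3862$)
$v{\left(R \right)} = 0$
$S = -15899$ ($S = \left(-1\right) 15899 = -15899$)
$K = - \frac{15899}{7}$ ($K = \frac{1}{7} \left(-15899\right) = - \frac{15899}{7} \approx -2271.3$)
$B{\left(V \right)} = \frac{376}{63}$ ($B{\left(V \right)} = 6 + \frac{2}{-43 - 20} = 6 + \frac{2}{-63} = 6 + 2 \left(- \frac{1}{63}\right) = 6 - \frac{2}{63} = \frac{376}{63}$)
$\left(B{\left(v{\left(-3 \right)} \right)} + K\right) + E = \left(\frac{376}{63} - \frac{15899}{7}\right) - 3862 = - \frac{142715}{63} - 3862 = - \frac{386021}{63}$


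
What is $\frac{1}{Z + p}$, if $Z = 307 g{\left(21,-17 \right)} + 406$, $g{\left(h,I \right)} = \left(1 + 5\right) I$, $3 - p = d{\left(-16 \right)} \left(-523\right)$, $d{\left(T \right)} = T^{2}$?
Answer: $\frac{1}{102983} \approx 9.7103 \cdot 10^{-6}$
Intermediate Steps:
$p = 133891$ ($p = 3 - \left(-16\right)^{2} \left(-523\right) = 3 - 256 \left(-523\right) = 3 - -133888 = 3 + 133888 = 133891$)
$g{\left(h,I \right)} = 6 I$
$Z = -30908$ ($Z = 307 \cdot 6 \left(-17\right) + 406 = 307 \left(-102\right) + 406 = -31314 + 406 = -30908$)
$\frac{1}{Z + p} = \frac{1}{-30908 + 133891} = \frac{1}{102983}$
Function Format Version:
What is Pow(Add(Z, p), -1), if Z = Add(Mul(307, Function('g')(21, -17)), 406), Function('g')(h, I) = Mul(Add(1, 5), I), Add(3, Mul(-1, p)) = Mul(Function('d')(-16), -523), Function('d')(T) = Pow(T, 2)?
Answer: Rational(1, 102983) ≈ 9.7103e-6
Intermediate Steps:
p = 133891 (p = Add(3, Mul(-1, Mul(Pow(-16, 2), -523))) = Add(3, Mul(-1, Mul(256, -523))) = Add(3, Mul(-1, -133888)) = Add(3, 133888) = 133891)
Function('g')(h, I) = Mul(6, I)
Z = -30908 (Z = Add(Mul(307, Mul(6, -17)), 406) = Add(Mul(307, -102), 406) = Add(-31314, 406) = -30908)
Pow(Add(Z, p), -1) = Pow(Add(-30908, 133891), -1) = Pow(102983, -1) = Rational(1, 102983)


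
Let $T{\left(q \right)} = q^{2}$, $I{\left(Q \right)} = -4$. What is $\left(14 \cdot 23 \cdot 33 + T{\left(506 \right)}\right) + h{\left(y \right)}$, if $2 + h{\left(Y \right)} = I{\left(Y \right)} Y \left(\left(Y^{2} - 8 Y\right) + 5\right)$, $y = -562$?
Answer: $720402220$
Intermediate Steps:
$h{\left(Y \right)} = -2 - 4 Y \left(5 + Y^{2} - 8 Y\right)$ ($h{\left(Y \right)} = -2 + - 4 Y \left(\left(Y^{2} - 8 Y\right) + 5\right) = -2 + - 4 Y \left(5 + Y^{2} - 8 Y\right) = -2 - 4 Y \left(5 + Y^{2} - 8 Y\right)$)
$\left(14 \cdot 23 \cdot 33 + T{\left(506 \right)}\right) + h{\left(y \right)} = \left(14 \cdot 23 \cdot 33 + 506^{2}\right) - \left(-11238 - 710017312 - 10107008\right) = \left(322 \cdot 33 + 256036\right) + \left(-2 + 11240 - -710017312 + 32 \cdot 315844\right) = \left(10626 + 256036\right) + \left(-2 + 11240 + 710017312 + 10107008\right) = 266662 + 720135558 = 720402220$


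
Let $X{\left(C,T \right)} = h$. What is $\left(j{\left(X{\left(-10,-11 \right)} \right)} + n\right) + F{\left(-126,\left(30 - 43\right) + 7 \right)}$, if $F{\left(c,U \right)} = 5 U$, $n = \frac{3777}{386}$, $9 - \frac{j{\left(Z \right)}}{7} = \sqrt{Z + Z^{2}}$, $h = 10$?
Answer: $\frac{16515}{386} - 7 \sqrt{110} \approx -30.632$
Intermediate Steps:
$X{\left(C,T \right)} = 10$
$j{\left(Z \right)} = 63 - 7 \sqrt{Z + Z^{2}}$
$n = \frac{3777}{386}$ ($n = 3777 \cdot \frac{1}{386} = \frac{3777}{386} \approx 9.785$)
$\left(j{\left(X{\left(-10,-11 \right)} \right)} + n\right) + F{\left(-126,\left(30 - 43\right) + 7 \right)} = \left(\left(63 - 7 \sqrt{10 \left(1 + 10\right)}\right) + \frac{3777}{386}\right) + 5 \left(\left(30 - 43\right) + 7\right) = \left(\left(63 - 7 \sqrt{10 \cdot 11}\right) + \frac{3777}{386}\right) + 5 \left(-13 + 7\right) = \left(\left(63 - 7 \sqrt{110}\right) + \frac{3777}{386}\right) + 5 \left(-6\right) = \left(\frac{28095}{386} - 7 \sqrt{110}\right) - 30 = \frac{16515}{386} - 7 \sqrt{110}$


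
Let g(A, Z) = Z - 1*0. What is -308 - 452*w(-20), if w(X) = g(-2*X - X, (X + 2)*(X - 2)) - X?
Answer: -188340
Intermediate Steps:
g(A, Z) = Z (g(A, Z) = Z + 0 = Z)
w(X) = -X + (-2 + X)*(2 + X) (w(X) = (X + 2)*(X - 2) - X = (2 + X)*(-2 + X) - X = (-2 + X)*(2 + X) - X = -X + (-2 + X)*(2 + X))
-308 - 452*w(-20) = -308 - 452*(-4 + (-20)² - 1*(-20)) = -308 - 452*(-4 + 400 + 20) = -308 - 452*416 = -308 - 188032 = -188340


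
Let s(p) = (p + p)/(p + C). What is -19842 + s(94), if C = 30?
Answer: -615055/31 ≈ -19840.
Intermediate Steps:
s(p) = 2*p/(30 + p) (s(p) = (p + p)/(p + 30) = (2*p)/(30 + p) = 2*p/(30 + p))
-19842 + s(94) = -19842 + 2*94/(30 + 94) = -19842 + 2*94/124 = -19842 + 2*94*(1/124) = -19842 + 47/31 = -615055/31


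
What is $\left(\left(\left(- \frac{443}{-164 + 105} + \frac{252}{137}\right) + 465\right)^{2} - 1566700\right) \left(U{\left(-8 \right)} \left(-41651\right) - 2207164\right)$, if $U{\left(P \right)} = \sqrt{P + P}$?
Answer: $\frac{193478746324315783776}{65334889} + \frac{14604412292252096736 i}{65334889} \approx 2.9613 \cdot 10^{12} + 2.2353 \cdot 10^{11} i$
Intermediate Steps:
$U{\left(P \right)} = \sqrt{2} \sqrt{P}$ ($U{\left(P \right)} = \sqrt{2 P} = \sqrt{2} \sqrt{P}$)
$\left(\left(\left(- \frac{443}{-164 + 105} + \frac{252}{137}\right) + 465\right)^{2} - 1566700\right) \left(U{\left(-8 \right)} \left(-41651\right) - 2207164\right) = \left(\left(\left(- \frac{443}{-164 + 105} + \frac{252}{137}\right) + 465\right)^{2} - 1566700\right) \left(\sqrt{2} \sqrt{-8} \left(-41651\right) - 2207164\right) = \left(\left(\left(- \frac{443}{-59} + 252 \cdot \frac{1}{137}\right) + 465\right)^{2} - 1566700\right) \left(\sqrt{2} \cdot 2 i \sqrt{2} \left(-41651\right) - 2207164\right) = \left(\left(\left(\left(-443\right) \left(- \frac{1}{59}\right) + \frac{252}{137}\right) + 465\right)^{2} - 1566700\right) \left(4 i \left(-41651\right) - 2207164\right) = \left(\left(\left(\frac{443}{59} + \frac{252}{137}\right) + 465\right)^{2} - 1566700\right) \left(- 166604 i - 2207164\right) = \left(\left(\frac{75559}{8083} + 465\right)^{2} - 1566700\right) \left(-2207164 - 166604 i\right) = \left(\left(\frac{3834154}{8083}\right)^{2} - 1566700\right) \left(-2207164 - 166604 i\right) = \left(\frac{14700736895716}{65334889} - 1566700\right) \left(-2207164 - 166604 i\right) = - \frac{87659433700584 \left(-2207164 - 166604 i\right)}{65334889} = \frac{193478746324315783776}{65334889} + \frac{14604412292252096736 i}{65334889}$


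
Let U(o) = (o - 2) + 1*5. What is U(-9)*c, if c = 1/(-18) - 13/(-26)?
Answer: -8/3 ≈ -2.6667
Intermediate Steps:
U(o) = 3 + o (U(o) = (-2 + o) + 5 = 3 + o)
c = 4/9 (c = 1*(-1/18) - 13*(-1/26) = -1/18 + ½ = 4/9 ≈ 0.44444)
U(-9)*c = (3 - 9)*(4/9) = -6*4/9 = -8/3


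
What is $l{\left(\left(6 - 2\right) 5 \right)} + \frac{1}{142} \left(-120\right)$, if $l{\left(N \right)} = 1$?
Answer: $\frac{11}{71} \approx 0.15493$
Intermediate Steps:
$l{\left(\left(6 - 2\right) 5 \right)} + \frac{1}{142} \left(-120\right) = 1 + \frac{1}{142} \left(-120\right) = 1 - \frac{60}{71} = \frac{11}{71}$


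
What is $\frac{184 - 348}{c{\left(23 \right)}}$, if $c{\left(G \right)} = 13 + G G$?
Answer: $- \frac{82}{271} \approx -0.30258$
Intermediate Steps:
$c{\left(G \right)} = 13 + G^{2}$
$\frac{184 - 348}{c{\left(23 \right)}} = \frac{184 - 348}{13 + 23^{2}} = \frac{184 - 348}{13 + 529} = - \frac{164}{542} = \left(-164\right) \frac{1}{542} = - \frac{82}{271}$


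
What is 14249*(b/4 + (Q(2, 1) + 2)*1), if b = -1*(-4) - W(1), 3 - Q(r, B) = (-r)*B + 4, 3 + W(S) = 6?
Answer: 185237/4 ≈ 46309.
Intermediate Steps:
W(S) = 3 (W(S) = -3 + 6 = 3)
Q(r, B) = -1 + B*r (Q(r, B) = 3 - ((-r)*B + 4) = 3 - (-B*r + 4) = 3 - (4 - B*r) = 3 + (-4 + B*r) = -1 + B*r)
b = 1 (b = -1*(-4) - 1*3 = 4 - 3 = 1)
14249*(b/4 + (Q(2, 1) + 2)*1) = 14249*(1/4 + ((-1 + 1*2) + 2)*1) = 14249*(1*(¼) + ((-1 + 2) + 2)*1) = 14249*(¼ + (1 + 2)*1) = 14249*(¼ + 3*1) = 14249*(¼ + 3) = 14249*(13/4) = 185237/4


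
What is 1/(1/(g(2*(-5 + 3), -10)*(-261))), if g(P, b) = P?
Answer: 1044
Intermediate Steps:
1/(1/(g(2*(-5 + 3), -10)*(-261))) = 1/(1/((2*(-5 + 3))*(-261))) = 1/(1/((2*(-2))*(-261))) = 1/(1/(-4*(-261))) = 1/(1/1044) = 1044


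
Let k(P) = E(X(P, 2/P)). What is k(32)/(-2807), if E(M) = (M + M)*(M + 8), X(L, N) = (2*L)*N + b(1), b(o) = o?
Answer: -130/2807 ≈ -0.046313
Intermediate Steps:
X(L, N) = 1 + 2*L*N (X(L, N) = (2*L)*N + 1 = 2*L*N + 1 = 1 + 2*L*N)
E(M) = 2*M*(8 + M) (E(M) = (2*M)*(8 + M) = 2*M*(8 + M))
k(P) = 130 (k(P) = 2*(1 + 2*P*(2/P))*(8 + (1 + 2*P*(2/P))) = 2*(1 + 4)*(8 + (1 + 4)) = 2*5*(8 + 5) = 2*5*13 = 130)
k(32)/(-2807) = 130/(-2807) = 130*(-1/2807) = -130/2807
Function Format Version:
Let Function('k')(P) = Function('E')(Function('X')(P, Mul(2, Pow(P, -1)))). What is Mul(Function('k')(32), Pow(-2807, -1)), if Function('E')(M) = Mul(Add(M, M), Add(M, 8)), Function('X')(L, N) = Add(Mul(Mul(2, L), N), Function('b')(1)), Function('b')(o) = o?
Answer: Rational(-130, 2807) ≈ -0.046313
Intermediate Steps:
Function('X')(L, N) = Add(1, Mul(2, L, N)) (Function('X')(L, N) = Add(Mul(Mul(2, L), N), 1) = Add(Mul(2, L, N), 1) = Add(1, Mul(2, L, N)))
Function('E')(M) = Mul(2, M, Add(8, M)) (Function('E')(M) = Mul(Mul(2, M), Add(8, M)) = Mul(2, M, Add(8, M)))
Function('k')(P) = 130 (Function('k')(P) = Mul(2, Add(1, Mul(2, P, Mul(2, Pow(P, -1)))), Add(8, Add(1, Mul(2, P, Mul(2, Pow(P, -1)))))) = Mul(2, Add(1, 4), Add(8, Add(1, 4))) = Mul(2, 5, Add(8, 5)) = Mul(2, 5, 13) = 130)
Mul(Function('k')(32), Pow(-2807, -1)) = Mul(130, Pow(-2807, -1)) = Mul(130, Rational(-1, 2807)) = Rational(-130, 2807)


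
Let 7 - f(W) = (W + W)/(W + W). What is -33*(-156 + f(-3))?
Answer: 4950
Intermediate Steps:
f(W) = 6 (f(W) = 7 - (W + W)/(W + W) = 7 - 2*W/(2*W) = 7 - 2*W*1/(2*W) = 7 - 1*1 = 7 - 1 = 6)
-33*(-156 + f(-3)) = -33*(-156 + 6) = -33*(-150) = 4950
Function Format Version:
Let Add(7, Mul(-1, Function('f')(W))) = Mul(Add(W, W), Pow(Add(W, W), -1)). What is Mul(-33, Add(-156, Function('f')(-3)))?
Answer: 4950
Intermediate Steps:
Function('f')(W) = 6 (Function('f')(W) = Add(7, Mul(-1, Mul(Add(W, W), Pow(Add(W, W), -1)))) = Add(7, Mul(-1, Mul(Mul(2, W), Pow(Mul(2, W), -1)))) = Add(7, Mul(-1, Mul(Mul(2, W), Mul(Rational(1, 2), Pow(W, -1))))) = Add(7, Mul(-1, 1)) = Add(7, -1) = 6)
Mul(-33, Add(-156, Function('f')(-3))) = Mul(-33, Add(-156, 6)) = Mul(-33, -150) = 4950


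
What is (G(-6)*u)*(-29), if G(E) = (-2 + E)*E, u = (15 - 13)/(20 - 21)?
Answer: 2784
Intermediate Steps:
u = -2 (u = 2/(-1) = 2*(-1) = -2)
G(E) = E*(-2 + E)
(G(-6)*u)*(-29) = (-6*(-2 - 6)*(-2))*(-29) = (-6*(-8)*(-2))*(-29) = (48*(-2))*(-29) = -96*(-29) = 2784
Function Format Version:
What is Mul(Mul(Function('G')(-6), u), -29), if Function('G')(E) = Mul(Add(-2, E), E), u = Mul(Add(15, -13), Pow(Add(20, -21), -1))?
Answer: 2784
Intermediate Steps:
u = -2 (u = Mul(2, Pow(-1, -1)) = Mul(2, -1) = -2)
Function('G')(E) = Mul(E, Add(-2, E))
Mul(Mul(Function('G')(-6), u), -29) = Mul(Mul(Mul(-6, Add(-2, -6)), -2), -29) = Mul(Mul(Mul(-6, -8), -2), -29) = Mul(Mul(48, -2), -29) = Mul(-96, -29) = 2784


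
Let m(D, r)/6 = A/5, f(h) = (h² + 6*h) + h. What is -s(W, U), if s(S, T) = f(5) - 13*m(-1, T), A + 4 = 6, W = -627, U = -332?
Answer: -144/5 ≈ -28.800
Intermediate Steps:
A = 2 (A = -4 + 6 = 2)
f(h) = h² + 7*h
m(D, r) = 12/5 (m(D, r) = 6*(2/5) = 6*(2*(⅕)) = 6*(⅖) = 12/5)
s(S, T) = 144/5 (s(S, T) = 5*(7 + 5) - 13*12/5 = 5*12 - 156/5 = 60 - 156/5 = 144/5)
-s(W, U) = -1*144/5 = -144/5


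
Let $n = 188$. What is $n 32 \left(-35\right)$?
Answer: $-210560$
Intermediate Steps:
$n 32 \left(-35\right) = 188 \cdot 32 \left(-35\right) = 6016 \left(-35\right) = -210560$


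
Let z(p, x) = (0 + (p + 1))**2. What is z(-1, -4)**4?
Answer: 0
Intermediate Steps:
z(p, x) = (1 + p)**2 (z(p, x) = (0 + (1 + p))**2 = (1 + p)**2)
z(-1, -4)**4 = ((1 - 1)**2)**4 = (0**2)**4 = 0**4 = 0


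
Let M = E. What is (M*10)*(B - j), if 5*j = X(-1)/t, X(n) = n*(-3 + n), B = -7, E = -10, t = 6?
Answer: 2140/3 ≈ 713.33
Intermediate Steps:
M = -10
j = 2/15 (j = (-(-3 - 1)/6)/5 = (-1*(-4)*(⅙))/5 = (4*(⅙))/5 = (⅕)*(⅔) = 2/15 ≈ 0.13333)
(M*10)*(B - j) = (-10*10)*(-7 - 1*2/15) = -100*(-7 - 2/15) = -100*(-107/15) = 2140/3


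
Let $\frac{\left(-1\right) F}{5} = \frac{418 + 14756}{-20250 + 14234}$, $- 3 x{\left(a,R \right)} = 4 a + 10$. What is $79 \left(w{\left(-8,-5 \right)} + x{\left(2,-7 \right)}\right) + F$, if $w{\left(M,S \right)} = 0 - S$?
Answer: $- \frac{199697}{3008} \approx -66.389$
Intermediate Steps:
$x{\left(a,R \right)} = - \frac{10}{3} - \frac{4 a}{3}$ ($x{\left(a,R \right)} = - \frac{4 a + 10}{3} = - \frac{10 + 4 a}{3} = - \frac{10}{3} - \frac{4 a}{3}$)
$w{\left(M,S \right)} = - S$
$F = \frac{37935}{3008}$ ($F = - 5 \frac{418 + 14756}{-20250 + 14234} = - 5 \frac{15174}{-6016} = - 5 \cdot 15174 \left(- \frac{1}{6016}\right) = \left(-5\right) \left(- \frac{7587}{3008}\right) = \frac{37935}{3008} \approx 12.611$)
$79 \left(w{\left(-8,-5 \right)} + x{\left(2,-7 \right)}\right) + F = 79 \left(\left(-1\right) \left(-5\right) - 6\right) + \frac{37935}{3008} = 79 \left(5 - 6\right) + \frac{37935}{3008} = 79 \left(-1\right) + \frac{37935}{3008} = -79 + \frac{37935}{3008} = - \frac{199697}{3008}$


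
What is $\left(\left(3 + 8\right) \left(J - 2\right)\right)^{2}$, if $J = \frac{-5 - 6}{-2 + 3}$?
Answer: $20449$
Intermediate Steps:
$J = -11$ ($J = - \frac{11}{1} = \left(-11\right) 1 = -11$)
$\left(\left(3 + 8\right) \left(J - 2\right)\right)^{2} = \left(\left(3 + 8\right) \left(-11 - 2\right)\right)^{2} = \left(11 \left(-13\right)\right)^{2} = \left(-143\right)^{2} = 20449$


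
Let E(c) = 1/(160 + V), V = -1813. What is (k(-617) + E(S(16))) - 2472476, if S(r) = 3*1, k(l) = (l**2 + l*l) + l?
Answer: -2829464896/1653 ≈ -1.7117e+6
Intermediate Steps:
k(l) = l + 2*l**2 (k(l) = (l**2 + l**2) + l = 2*l**2 + l = l + 2*l**2)
S(r) = 3
E(c) = -1/1653 (E(c) = 1/(160 - 1813) = 1/(-1653) = -1/1653)
(k(-617) + E(S(16))) - 2472476 = (-617*(1 + 2*(-617)) - 1/1653) - 2472476 = (-617*(1 - 1234) - 1/1653) - 2472476 = (-617*(-1233) - 1/1653) - 2472476 = (760761 - 1/1653) - 2472476 = 1257537932/1653 - 2472476 = -2829464896/1653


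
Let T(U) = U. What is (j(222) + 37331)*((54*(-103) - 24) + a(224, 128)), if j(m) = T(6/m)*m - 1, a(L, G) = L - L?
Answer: -208558896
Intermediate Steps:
a(L, G) = 0
j(m) = 5 (j(m) = (6/m)*m - 1 = 6 - 1 = 5)
(j(222) + 37331)*((54*(-103) - 24) + a(224, 128)) = (5 + 37331)*((54*(-103) - 24) + 0) = 37336*((-5562 - 24) + 0) = 37336*(-5586 + 0) = 37336*(-5586) = -208558896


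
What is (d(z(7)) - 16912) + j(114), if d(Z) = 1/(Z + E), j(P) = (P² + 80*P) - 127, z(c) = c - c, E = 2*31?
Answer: 314775/62 ≈ 5077.0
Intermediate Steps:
E = 62
z(c) = 0
j(P) = -127 + P² + 80*P
d(Z) = 1/(62 + Z) (d(Z) = 1/(Z + 62) = 1/(62 + Z))
(d(z(7)) - 16912) + j(114) = (1/(62 + 0) - 16912) + (-127 + 114² + 80*114) = (1/62 - 16912) + (-127 + 12996 + 9120) = (1/62 - 16912) + 21989 = -1048543/62 + 21989 = 314775/62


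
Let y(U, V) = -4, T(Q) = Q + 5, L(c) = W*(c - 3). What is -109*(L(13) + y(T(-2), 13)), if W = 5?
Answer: -5014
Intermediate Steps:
L(c) = -15 + 5*c (L(c) = 5*(c - 3) = 5*(-3 + c) = -15 + 5*c)
T(Q) = 5 + Q
-109*(L(13) + y(T(-2), 13)) = -109*((-15 + 5*13) - 4) = -109*((-15 + 65) - 4) = -109*(50 - 4) = -109*46 = -5014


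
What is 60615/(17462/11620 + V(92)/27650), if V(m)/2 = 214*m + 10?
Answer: 139108394250/6718613 ≈ 20705.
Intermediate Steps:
V(m) = 20 + 428*m (V(m) = 2*(214*m + 10) = 2*(10 + 214*m) = 20 + 428*m)
60615/(17462/11620 + V(92)/27650) = 60615/(17462/11620 + (20 + 428*92)/27650) = 60615/(17462*(1/11620) + (20 + 39376)*(1/27650)) = 60615/(8731/5810 + 39396*(1/27650)) = 60615/(8731/5810 + 2814/1975) = 60615/(6718613/2294950) = 60615*(2294950/6718613) = 139108394250/6718613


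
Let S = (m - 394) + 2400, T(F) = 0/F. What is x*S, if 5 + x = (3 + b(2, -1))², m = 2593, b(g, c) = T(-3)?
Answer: 18396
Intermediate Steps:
T(F) = 0
b(g, c) = 0
x = 4 (x = -5 + (3 + 0)² = -5 + 3² = -5 + 9 = 4)
S = 4599 (S = (2593 - 394) + 2400 = 2199 + 2400 = 4599)
x*S = 4*4599 = 18396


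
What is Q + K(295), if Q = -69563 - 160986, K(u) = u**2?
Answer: -143524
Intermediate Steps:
Q = -230549
Q + K(295) = -230549 + 295**2 = -230549 + 87025 = -143524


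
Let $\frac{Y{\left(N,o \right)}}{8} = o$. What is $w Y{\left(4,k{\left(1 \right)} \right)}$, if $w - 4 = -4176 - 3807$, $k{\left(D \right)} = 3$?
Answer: $-191496$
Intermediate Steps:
$Y{\left(N,o \right)} = 8 o$
$w = -7979$ ($w = 4 - 7983 = -7979$)
$w Y{\left(4,k{\left(1 \right)} \right)} = - 7979 \cdot 8 \cdot 3 = \left(-7979\right) 24 = -191496$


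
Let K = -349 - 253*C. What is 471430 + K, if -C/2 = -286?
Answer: 326365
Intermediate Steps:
C = 572 (C = -2*(-286) = 572)
K = -145065 (K = -349 - 253*572 = -349 - 144716 = -145065)
471430 + K = 471430 - 145065 = 326365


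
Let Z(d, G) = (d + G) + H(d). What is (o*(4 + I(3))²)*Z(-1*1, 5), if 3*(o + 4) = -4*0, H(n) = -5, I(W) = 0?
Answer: 64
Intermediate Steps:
o = -4 (o = -4 + (-4*0)/3 = -4 + (⅓)*0 = -4 + 0 = -4)
Z(d, G) = -5 + G + d (Z(d, G) = (d + G) - 5 = (G + d) - 5 = -5 + G + d)
(o*(4 + I(3))²)*Z(-1*1, 5) = (-4*(4 + 0)²)*(-5 + 5 - 1*1) = (-4*4²)*(-5 + 5 - 1) = -4*16*(-1) = -64*(-1) = 64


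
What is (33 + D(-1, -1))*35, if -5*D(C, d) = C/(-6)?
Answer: 6923/6 ≈ 1153.8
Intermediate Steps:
D(C, d) = C/30 (D(C, d) = -C/(5*(-6)) = -C*(-1)/(5*6) = -(-1)*C/30 = C/30)
(33 + D(-1, -1))*35 = (33 + (1/30)*(-1))*35 = (33 - 1/30)*35 = (989/30)*35 = 6923/6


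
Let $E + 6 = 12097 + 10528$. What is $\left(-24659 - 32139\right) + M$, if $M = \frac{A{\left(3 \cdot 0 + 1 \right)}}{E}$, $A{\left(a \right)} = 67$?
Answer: $- \frac{1284713895}{22619} \approx -56798.0$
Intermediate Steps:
$E = 22619$ ($E = -6 + \left(12097 + 10528\right) = -6 + 22625 = 22619$)
$M = \frac{67}{22619} \approx 0.0029621$
$\left(-24659 - 32139\right) + M = \left(-24659 - 32139\right) + \frac{67}{22619} = -56798 + \frac{67}{22619} = - \frac{1284713895}{22619}$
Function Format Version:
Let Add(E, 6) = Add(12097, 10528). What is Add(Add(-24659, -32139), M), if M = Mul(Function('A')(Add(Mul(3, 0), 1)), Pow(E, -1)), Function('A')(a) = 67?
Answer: Rational(-1284713895, 22619) ≈ -56798.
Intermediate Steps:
E = 22619 (E = Add(-6, Add(12097, 10528)) = Add(-6, 22625) = 22619)
M = Rational(67, 22619) (M = Mul(67, Pow(22619, -1)) = Mul(67, Rational(1, 22619)) = Rational(67, 22619) ≈ 0.0029621)
Add(Add(-24659, -32139), M) = Add(Add(-24659, -32139), Rational(67, 22619)) = Add(-56798, Rational(67, 22619)) = Rational(-1284713895, 22619)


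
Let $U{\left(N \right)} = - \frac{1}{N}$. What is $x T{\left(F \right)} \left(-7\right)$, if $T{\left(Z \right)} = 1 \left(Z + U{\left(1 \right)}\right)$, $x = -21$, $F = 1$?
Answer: $0$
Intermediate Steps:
$T{\left(Z \right)} = -1 + Z$ ($T{\left(Z \right)} = 1 \left(Z - 1^{-1}\right) = 1 \left(Z - 1\right) = 1 \left(-1 + Z\right) = -1 + Z$)
$x T{\left(F \right)} \left(-7\right) = - 21 \left(-1 + 1\right) \left(-7\right) = \left(-21\right) 0 \left(-7\right) = 0 \left(-7\right) = 0$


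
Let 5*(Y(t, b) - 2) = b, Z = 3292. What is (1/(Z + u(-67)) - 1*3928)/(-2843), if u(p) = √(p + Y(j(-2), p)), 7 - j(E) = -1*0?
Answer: 53211347069/38513205554 + 7*I*√10/77026411108 ≈ 1.3816 + 2.8738e-10*I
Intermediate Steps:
j(E) = 7 (j(E) = 7 - (-1)*0 = 7 - 1*0 = 7 + 0 = 7)
Y(t, b) = 2 + b/5
u(p) = √(2 + 6*p/5) (u(p) = √(p + (2 + p/5)) = √(2 + 6*p/5))
(1/(Z + u(-67)) - 1*3928)/(-2843) = (1/(3292 + √(50 + 30*(-67))/5) - 1*3928)/(-2843) = (1/(3292 + √(50 - 2010)/5) - 3928)*(-1/2843) = (1/(3292 + √(-1960)/5) - 3928)*(-1/2843) = (1/(3292 + (14*I*√10)/5) - 3928)*(-1/2843) = (1/(3292 + 14*I*√10/5) - 3928)*(-1/2843) = (-3928 + 1/(3292 + 14*I*√10/5))*(-1/2843) = 3928/2843 - 1/(2843*(3292 + 14*I*√10/5))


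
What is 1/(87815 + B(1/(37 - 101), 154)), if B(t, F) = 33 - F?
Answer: 1/87694 ≈ 1.1403e-5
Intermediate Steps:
1/(87815 + B(1/(37 - 101), 154)) = 1/(87815 + (33 - 1*154)) = 1/(87815 + (33 - 154)) = 1/(87815 - 121) = 1/87694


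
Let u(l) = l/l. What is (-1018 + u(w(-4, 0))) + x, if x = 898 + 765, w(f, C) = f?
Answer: 646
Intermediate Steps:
u(l) = 1
x = 1663
(-1018 + u(w(-4, 0))) + x = (-1018 + 1) + 1663 = -1017 + 1663 = 646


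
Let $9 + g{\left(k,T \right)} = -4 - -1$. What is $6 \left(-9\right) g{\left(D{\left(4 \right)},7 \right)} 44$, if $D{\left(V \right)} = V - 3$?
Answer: $28512$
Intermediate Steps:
$D{\left(V \right)} = -3 + V$
$g{\left(k,T \right)} = -12$ ($g{\left(k,T \right)} = -9 - 3 = -12$)
$6 \left(-9\right) g{\left(D{\left(4 \right)},7 \right)} 44 = 6 \left(-9\right) \left(-12\right) 44 = \left(-54\right) \left(-12\right) 44 = 648 \cdot 44 = 28512$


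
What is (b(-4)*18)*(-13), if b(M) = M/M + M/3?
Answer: 78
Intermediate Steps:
b(M) = 1 + M/3 (b(M) = 1 + M*(1/3) = 1 + M/3)
(b(-4)*18)*(-13) = ((1 + (1/3)*(-4))*18)*(-13) = ((1 - 4/3)*18)*(-13) = -1/3*18*(-13) = -6*(-13) = 78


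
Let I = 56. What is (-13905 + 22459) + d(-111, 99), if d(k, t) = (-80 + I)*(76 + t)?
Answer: 4354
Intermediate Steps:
d(k, t) = -1824 - 24*t (d(k, t) = (-80 + 56)*(76 + t) = -24*(76 + t) = -1824 - 24*t)
(-13905 + 22459) + d(-111, 99) = (-13905 + 22459) + (-1824 - 24*99) = 8554 + (-1824 - 2376) = 8554 - 4200 = 4354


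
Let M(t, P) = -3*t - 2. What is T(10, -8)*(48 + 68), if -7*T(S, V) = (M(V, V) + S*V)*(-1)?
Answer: -6728/7 ≈ -961.14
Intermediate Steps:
M(t, P) = -2 - 3*t
T(S, V) = -2/7 - 3*V/7 + S*V/7 (T(S, V) = -((-2 - 3*V) + S*V)*(-1)/7 = -(-2 - 3*V + S*V)*(-1)/7 = -(2 + 3*V - S*V)/7 = -2/7 - 3*V/7 + S*V/7)
T(10, -8)*(48 + 68) = (-2/7 - 3/7*(-8) + (1/7)*10*(-8))*(48 + 68) = (-2/7 + 24/7 - 80/7)*116 = -58/7*116 = -6728/7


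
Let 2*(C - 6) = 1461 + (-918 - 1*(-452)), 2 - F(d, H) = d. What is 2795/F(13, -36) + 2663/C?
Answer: -2755979/11077 ≈ -248.80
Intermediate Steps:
F(d, H) = 2 - d
C = 1007/2 (C = 6 + (1461 + (-918 - 1*(-452)))/2 = 6 + (1461 + (-918 + 452))/2 = 6 + (1461 - 466)/2 = 6 + (½)*995 = 6 + 995/2 = 1007/2 ≈ 503.50)
2795/F(13, -36) + 2663/C = 2795/(2 - 1*13) + 2663/(1007/2) = 2795/(2 - 13) + 2663*(2/1007) = 2795/(-11) + 5326/1007 = 2795*(-1/11) + 5326/1007 = -2795/11 + 5326/1007 = -2755979/11077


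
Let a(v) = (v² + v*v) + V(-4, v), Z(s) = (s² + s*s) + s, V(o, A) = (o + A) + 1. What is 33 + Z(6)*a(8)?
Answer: 10407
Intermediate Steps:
V(o, A) = 1 + A + o (V(o, A) = (A + o) + 1 = 1 + A + o)
Z(s) = s + 2*s² (Z(s) = (s² + s²) + s = 2*s² + s = s + 2*s²)
a(v) = -3 + v + 2*v² (a(v) = (v² + v*v) + (1 + v - 4) = (v² + v²) + (-3 + v) = 2*v² + (-3 + v) = -3 + v + 2*v²)
33 + Z(6)*a(8) = 33 + (6*(1 + 2*6))*(-3 + 8 + 2*8²) = 33 + (6*(1 + 12))*(-3 + 8 + 2*64) = 33 + (6*13)*(-3 + 8 + 128) = 33 + 78*133 = 33 + 10374 = 10407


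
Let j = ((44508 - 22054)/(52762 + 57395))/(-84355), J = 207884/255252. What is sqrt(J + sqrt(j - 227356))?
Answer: sqrt(31818051875268373842612385575 + 4204348859770962135*I*sqrt(19631445522203023173680790))/197656380037185 ≈ 15.454 + 15.427*I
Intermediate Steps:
J = 51971/63813 (J = 207884*(1/255252) = 51971/63813 ≈ 0.81443)
j = -22454/9292293735 (j = (22454/110157)*(-1/84355) = -22454/9292293735 ≈ -2.4164e-6)
sqrt(J + sqrt(j - 227356)) = sqrt(51971/63813 + sqrt(-22454/9292293735 - 227356)) = sqrt(51971/63813 + sqrt(-2112658734437114/9292293735)) = sqrt(51971/63813 + I*sqrt(19631445522203023173680790)/9292293735)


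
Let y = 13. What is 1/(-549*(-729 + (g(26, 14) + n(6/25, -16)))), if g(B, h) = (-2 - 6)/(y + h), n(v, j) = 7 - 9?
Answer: 3/1204445 ≈ 2.4908e-6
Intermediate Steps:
n(v, j) = -2
g(B, h) = -8/(13 + h) (g(B, h) = (-2 - 6)/(13 + h) = -8/(13 + h))
1/(-549*(-729 + (g(26, 14) + n(6/25, -16)))) = 1/(-549*(-729 + (-8/(13 + 14) - 2))) = 1/(-549*(-729 + (-8/27 - 2))) = 1/(-549*(-729 - 62/27)) = 1/(-549*(-19745/27)) = 1/(1204445/3) = 3/1204445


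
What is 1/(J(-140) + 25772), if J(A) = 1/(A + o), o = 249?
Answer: 109/2809149 ≈ 3.8802e-5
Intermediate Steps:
J(A) = 1/(249 + A) (J(A) = 1/(A + 249) = 1/(249 + A))
1/(J(-140) + 25772) = 1/(1/(249 - 140) + 25772) = 1/(1/109 + 25772) = 1/(2809149/109) = 109/2809149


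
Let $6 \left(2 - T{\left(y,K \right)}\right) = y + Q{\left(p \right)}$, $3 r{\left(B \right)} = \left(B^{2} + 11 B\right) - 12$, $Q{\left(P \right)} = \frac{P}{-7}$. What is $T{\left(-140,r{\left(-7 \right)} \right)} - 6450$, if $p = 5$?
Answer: $- \frac{269831}{42} \approx -6424.5$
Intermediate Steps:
$Q{\left(P \right)} = - \frac{P}{7}$ ($Q{\left(P \right)} = P \left(- \frac{1}{7}\right) = - \frac{P}{7}$)
$r{\left(B \right)} = -4 + \frac{B^{2}}{3} + \frac{11 B}{3}$ ($r{\left(B \right)} = \frac{\left(B^{2} + 11 B\right) - 12}{3} = \frac{-12 + B^{2} + 11 B}{3} = -4 + \frac{B^{2}}{3} + \frac{11 B}{3}$)
$T{\left(y,K \right)} = \frac{89}{42} - \frac{y}{6}$ ($T{\left(y,K \right)} = 2 - \frac{y - \frac{5}{7}}{6} = 2 - \frac{- \frac{5}{7} + y}{6} = 2 - \left(- \frac{5}{42} + \frac{y}{6}\right) = \frac{89}{42} - \frac{y}{6}$)
$T{\left(-140,r{\left(-7 \right)} \right)} - 6450 = \left(\frac{89}{42} - - \frac{70}{3}\right) - 6450 = \left(\frac{89}{42} + \frac{70}{3}\right) - 6450 = \frac{1069}{42} - 6450 = - \frac{269831}{42}$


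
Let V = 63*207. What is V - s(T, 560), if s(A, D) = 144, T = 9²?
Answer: 12897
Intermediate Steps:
V = 13041
T = 81
V - s(T, 560) = 13041 - 1*144 = 13041 - 144 = 12897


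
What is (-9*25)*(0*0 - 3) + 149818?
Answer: 150493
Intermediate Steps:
(-9*25)*(0*0 - 3) + 149818 = -225*(0 - 3) + 149818 = -225*(-3) + 149818 = 675 + 149818 = 150493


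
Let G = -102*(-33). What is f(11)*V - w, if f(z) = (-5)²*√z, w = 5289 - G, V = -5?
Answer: -1923 - 125*√11 ≈ -2337.6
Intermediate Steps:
G = 3366
w = 1923 (w = 5289 - 1*3366 = 5289 - 3366 = 1923)
f(z) = 25*√z
f(11)*V - w = (25*√11)*(-5) - 1*1923 = -125*√11 - 1923 = -1923 - 125*√11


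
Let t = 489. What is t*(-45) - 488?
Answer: -22493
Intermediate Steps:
t*(-45) - 488 = 489*(-45) - 488 = -22005 - 488 = -22493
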